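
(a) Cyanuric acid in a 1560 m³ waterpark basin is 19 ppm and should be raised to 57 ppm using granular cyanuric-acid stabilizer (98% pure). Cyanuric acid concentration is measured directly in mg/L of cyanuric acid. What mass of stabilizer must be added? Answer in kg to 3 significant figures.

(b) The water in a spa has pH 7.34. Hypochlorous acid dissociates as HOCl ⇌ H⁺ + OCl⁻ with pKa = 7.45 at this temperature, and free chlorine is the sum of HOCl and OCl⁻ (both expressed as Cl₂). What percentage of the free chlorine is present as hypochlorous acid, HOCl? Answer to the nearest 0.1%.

(a) 60.5 kg; (b) 56.3%

(a) Volume: 1560 m³ = 1,560,000 L.
(a) CYA to add: (57 − 19) = 38 mg/L × 1,560,000 L = 59,280 g cyanuric acid.
(a) At 98% purity: 59,280 / 0.98 = 60,490 g product.

(b) [OCl⁻]/[HOCl] = 10^(pH − pKa) = 10^(7.34 − 7.45) = 10^-0.11 = 0.7762.
(b) Fraction as HOCl = 1 / (1 + 0.7762) = 0.563.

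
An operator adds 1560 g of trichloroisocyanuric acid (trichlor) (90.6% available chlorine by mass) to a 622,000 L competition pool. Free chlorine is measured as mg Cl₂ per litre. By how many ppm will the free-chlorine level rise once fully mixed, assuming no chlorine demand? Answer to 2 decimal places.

2.27 ppm

Available chlorine delivered: 1560 g × 0.906 = 1413 g as Cl₂.
Concentration rise: 1413 g / 622,000 L = 2.272 mg/L = 2.27 ppm.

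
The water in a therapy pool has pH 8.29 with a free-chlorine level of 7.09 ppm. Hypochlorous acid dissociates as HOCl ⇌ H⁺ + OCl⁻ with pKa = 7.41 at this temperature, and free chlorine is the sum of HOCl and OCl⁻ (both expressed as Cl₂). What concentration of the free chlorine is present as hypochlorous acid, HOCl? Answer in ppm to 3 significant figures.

0.826 ppm

[OCl⁻]/[HOCl] = 10^(pH − pKa) = 10^(8.29 − 7.41) = 10^0.88 = 7.586.
Fraction as HOCl = 1 / (1 + 7.586) = 0.1165.
HOCl = 0.1165 × 7.09 ppm = 0.8258 ppm.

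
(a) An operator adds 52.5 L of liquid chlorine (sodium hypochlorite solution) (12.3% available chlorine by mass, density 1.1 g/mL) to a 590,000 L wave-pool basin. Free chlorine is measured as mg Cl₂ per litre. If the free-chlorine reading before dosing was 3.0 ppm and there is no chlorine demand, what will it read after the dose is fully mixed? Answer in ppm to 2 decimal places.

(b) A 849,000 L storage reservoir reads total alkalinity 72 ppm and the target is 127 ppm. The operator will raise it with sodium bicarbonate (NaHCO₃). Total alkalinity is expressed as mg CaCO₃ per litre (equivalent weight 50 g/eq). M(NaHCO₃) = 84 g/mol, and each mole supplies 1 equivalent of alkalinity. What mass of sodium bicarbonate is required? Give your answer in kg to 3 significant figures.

(a) 15.04 ppm; (b) 78.4 kg

(a) Mass of solution: 52.5 L × 1000 mL/L × 1.1 g/mL = 57,750 g.
(a) Available chlorine delivered: 57,750 g × 0.123 = 7103 g as Cl₂.
(a) Concentration rise: 7103 g / 590,000 L = 12.04 mg/L = 12.04 ppm.
(a) Final FC: 3.0 + 12.04 = 15.04 ppm.

(b) Alkalinity to add: (127 − 72) = 55 mg/L as CaCO₃ × 849,000 L = 46,700 g as CaCO₃.
(b) Equivalents: 46,700 g ÷ 50 g/eq = 933.9 eq.
(b) NaHCO₃ supplies 1 eq per mole → 933.9 mol.
(b) Mass: 933.9 mol × 84 g/mol = 78,450 g.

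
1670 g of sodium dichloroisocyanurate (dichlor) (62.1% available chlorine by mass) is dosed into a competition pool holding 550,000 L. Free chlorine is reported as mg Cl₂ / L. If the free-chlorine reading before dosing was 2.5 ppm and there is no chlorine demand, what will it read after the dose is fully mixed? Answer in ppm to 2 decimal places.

4.39 ppm

Available chlorine delivered: 1670 g × 0.621 = 1037 g as Cl₂.
Concentration rise: 1037 g / 550,000 L = 1.886 mg/L = 1.89 ppm.
Final FC: 2.5 + 1.89 = 4.39 ppm.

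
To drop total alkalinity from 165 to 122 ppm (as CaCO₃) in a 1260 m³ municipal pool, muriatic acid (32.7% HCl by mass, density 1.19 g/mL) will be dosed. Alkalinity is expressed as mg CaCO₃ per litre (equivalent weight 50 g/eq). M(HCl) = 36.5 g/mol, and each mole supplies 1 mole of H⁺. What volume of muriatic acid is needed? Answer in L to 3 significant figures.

Volume: 1260 m³ = 1,260,000 L.
Alkalinity to neutralize: (165 − 122) = 43 mg/L as CaCO₃ × 1,260,000 L = 54,180 g as CaCO₃.
Equivalents of H⁺ required: 54,180 ÷ 50 g/eq = 1084 eq = 1084 mol HCl.
Mass of HCl: 1084 × 36.5 = 39,550 g.
Mass of 32.7% solution: 39,550 / 0.327 = 121,000 g.
Volume: 121,000 g ÷ 1.19 g/mL = 101,600 mL.

102 L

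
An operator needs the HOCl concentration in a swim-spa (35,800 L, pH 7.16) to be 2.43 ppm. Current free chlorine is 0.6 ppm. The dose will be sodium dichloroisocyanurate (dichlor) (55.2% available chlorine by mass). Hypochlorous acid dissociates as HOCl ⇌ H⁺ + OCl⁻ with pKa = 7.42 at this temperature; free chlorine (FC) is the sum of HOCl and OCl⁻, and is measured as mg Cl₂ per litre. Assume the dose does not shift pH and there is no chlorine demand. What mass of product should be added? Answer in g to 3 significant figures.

205 g

[OCl⁻]/[HOCl] = 10^(pH − pKa) = 10^(7.16 − 7.42) = 0.5495; fraction as HOCl = 1/(1 + 0.5495) = 0.6454.
Free chlorine required for 2.43 ppm HOCl: 2.43 / 0.6454 = 3.765 ppm.
FC to add: 3.765 − 0.6 = 3.165 mg/L as Cl₂.
Cl₂ equivalent: 3.165 mg/L × 35,800 L = 113.3 g.
Product at 55.2% available Cl: 113.3 / 0.552 = 205.3 g.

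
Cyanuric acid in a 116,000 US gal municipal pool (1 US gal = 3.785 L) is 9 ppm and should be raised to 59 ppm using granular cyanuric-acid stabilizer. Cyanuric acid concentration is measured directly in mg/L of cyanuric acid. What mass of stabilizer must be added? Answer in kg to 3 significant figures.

22.0 kg

Volume: 116,000 US gal × 3.785 L/gal = 439,060 L.
CYA to add: (59 − 9) = 50 mg/L × 439,060 L = 21,950 g cyanuric acid.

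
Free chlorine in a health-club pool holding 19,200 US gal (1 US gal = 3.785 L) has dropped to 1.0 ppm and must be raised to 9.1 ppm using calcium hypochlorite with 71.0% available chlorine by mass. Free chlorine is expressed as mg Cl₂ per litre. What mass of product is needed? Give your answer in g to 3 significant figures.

829 g

Volume: 19,200 US gal × 3.785 L/gal = 72,672 L.
Chlorine deficit: 9.1 − 1.0 = 8.1 ppm = 8.1 mg/L as Cl₂.
Cl₂ equivalent needed: 8.1 mg/L × 72,672 L = 588,600 mg = 588.6 g.
Product at 71.0% available chlorine: 588.6 / 0.71 = 829.1 g.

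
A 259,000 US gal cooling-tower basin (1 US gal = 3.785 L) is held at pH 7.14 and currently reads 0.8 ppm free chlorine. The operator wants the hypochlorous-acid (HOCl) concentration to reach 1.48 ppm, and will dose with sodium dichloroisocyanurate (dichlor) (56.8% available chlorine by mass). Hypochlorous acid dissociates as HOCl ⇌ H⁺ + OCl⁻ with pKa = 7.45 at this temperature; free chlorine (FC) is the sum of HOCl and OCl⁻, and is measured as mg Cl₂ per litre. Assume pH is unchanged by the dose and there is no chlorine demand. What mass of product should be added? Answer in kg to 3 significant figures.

2.42 kg

Volume: 259,000 US gal × 3.785 L/gal = 980,315 L.
[OCl⁻]/[HOCl] = 10^(pH − pKa) = 10^(7.14 − 7.45) = 0.4898; fraction as HOCl = 1/(1 + 0.4898) = 0.6712.
Free chlorine required for 1.48 ppm HOCl: 1.48 / 0.6712 = 2.205 ppm.
FC to add: 2.205 − 0.8 = 1.405 mg/L as Cl₂.
Cl₂ equivalent: 1.405 mg/L × 980,315 L = 1377 g.
Product at 56.8% available Cl: 1377 / 0.568 = 2425 g.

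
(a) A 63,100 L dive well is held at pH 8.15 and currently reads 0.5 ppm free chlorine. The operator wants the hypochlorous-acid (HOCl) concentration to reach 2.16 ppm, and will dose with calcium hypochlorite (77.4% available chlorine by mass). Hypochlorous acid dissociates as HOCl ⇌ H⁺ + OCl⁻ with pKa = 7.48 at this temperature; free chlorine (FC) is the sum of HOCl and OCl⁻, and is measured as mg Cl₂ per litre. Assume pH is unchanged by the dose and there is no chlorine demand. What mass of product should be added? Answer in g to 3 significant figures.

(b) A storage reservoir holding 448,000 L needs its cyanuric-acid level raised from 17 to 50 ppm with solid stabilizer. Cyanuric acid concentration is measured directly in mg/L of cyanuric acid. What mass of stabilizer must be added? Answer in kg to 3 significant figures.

(a) [OCl⁻]/[HOCl] = 10^(pH − pKa) = 10^(8.15 − 7.48) = 4.677; fraction as HOCl = 1/(1 + 4.677) = 0.1761.
(a) Free chlorine required for 2.16 ppm HOCl: 2.16 / 0.1761 = 12.26 ppm.
(a) FC to add: 12.26 − 0.5 = 11.76 mg/L as Cl₂.
(a) Cl₂ equivalent: 11.76 mg/L × 63,100 L = 742.3 g.
(a) Product at 77.4% available Cl: 742.3 / 0.774 = 959 g.

(b) CYA to add: (50 − 17) = 33 mg/L × 448,000 L = 14,780 g cyanuric acid.

(a) 959 g; (b) 14.8 kg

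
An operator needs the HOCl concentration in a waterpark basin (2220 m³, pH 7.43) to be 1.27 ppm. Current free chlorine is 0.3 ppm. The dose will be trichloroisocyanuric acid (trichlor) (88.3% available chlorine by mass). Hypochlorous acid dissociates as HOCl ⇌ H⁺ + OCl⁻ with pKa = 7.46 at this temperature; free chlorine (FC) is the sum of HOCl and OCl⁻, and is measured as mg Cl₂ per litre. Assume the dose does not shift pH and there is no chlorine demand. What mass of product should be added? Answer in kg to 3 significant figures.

Volume: 2220 m³ = 2,220,000 L.
[OCl⁻]/[HOCl] = 10^(pH − pKa) = 10^(7.43 − 7.46) = 0.9333; fraction as HOCl = 1/(1 + 0.9333) = 0.5173.
Free chlorine required for 1.27 ppm HOCl: 1.27 / 0.5173 = 2.455 ppm.
FC to add: 2.455 − 0.3 = 2.155 mg/L as Cl₂.
Cl₂ equivalent: 2.155 mg/L × 2,220,000 L = 4785 g.
Product at 88.3% available Cl: 4785 / 0.883 = 5419 g.

5.42 kg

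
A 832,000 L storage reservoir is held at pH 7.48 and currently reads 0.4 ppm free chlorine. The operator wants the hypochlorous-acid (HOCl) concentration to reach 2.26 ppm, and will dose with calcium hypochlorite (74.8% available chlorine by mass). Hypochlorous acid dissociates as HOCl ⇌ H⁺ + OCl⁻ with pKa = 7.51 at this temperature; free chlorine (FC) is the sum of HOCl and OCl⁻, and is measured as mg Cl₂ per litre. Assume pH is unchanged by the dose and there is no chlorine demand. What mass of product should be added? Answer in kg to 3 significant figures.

[OCl⁻]/[HOCl] = 10^(pH − pKa) = 10^(7.48 − 7.51) = 0.9333; fraction as HOCl = 1/(1 + 0.9333) = 0.5173.
Free chlorine required for 2.26 ppm HOCl: 2.26 / 0.5173 = 4.369 ppm.
FC to add: 4.369 − 0.4 = 3.969 mg/L as Cl₂.
Cl₂ equivalent: 3.969 mg/L × 832,000 L = 3302 g.
Product at 74.8% available Cl: 3302 / 0.748 = 4415 g.

4.41 kg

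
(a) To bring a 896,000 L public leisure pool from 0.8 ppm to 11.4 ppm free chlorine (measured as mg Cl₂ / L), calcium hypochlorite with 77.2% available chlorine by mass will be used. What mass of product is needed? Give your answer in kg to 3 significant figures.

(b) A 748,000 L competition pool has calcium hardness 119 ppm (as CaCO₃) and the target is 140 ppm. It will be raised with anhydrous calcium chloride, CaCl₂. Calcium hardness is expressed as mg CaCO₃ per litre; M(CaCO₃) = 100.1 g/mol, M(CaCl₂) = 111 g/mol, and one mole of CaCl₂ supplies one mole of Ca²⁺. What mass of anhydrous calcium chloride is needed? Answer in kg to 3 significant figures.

(a) 12.3 kg; (b) 17.4 kg

(a) Chlorine deficit: 11.4 − 0.8 = 10.6 ppm = 10.6 mg/L as Cl₂.
(a) Cl₂ equivalent needed: 10.6 mg/L × 896,000 L = 9,498,000 mg = 9498 g.
(a) Product at 77.2% available chlorine: 9498 / 0.772 = 12,300 g.

(b) Hardness to add: (140 − 119) = 21 mg/L as CaCO₃ × 748,000 L = 15,710 g as CaCO₃.
(b) Moles of Ca²⁺ (1 mol Ca²⁺ ≡ 1 mol CaCO₃): 15,710 / 100.1 g/mol = 156.9 mol.
(b) Mass of CaCl₂: 156.9 × 111 = 17,420 g.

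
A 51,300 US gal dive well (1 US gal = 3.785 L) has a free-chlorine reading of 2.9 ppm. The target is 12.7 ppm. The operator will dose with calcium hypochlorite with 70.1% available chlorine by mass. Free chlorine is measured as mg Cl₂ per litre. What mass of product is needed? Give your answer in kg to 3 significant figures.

2.71 kg

Volume: 51,300 US gal × 3.785 L/gal = 194,170 L.
Chlorine deficit: 12.7 − 2.9 = 9.8 ppm = 9.8 mg/L as Cl₂.
Cl₂ equivalent needed: 9.8 mg/L × 194,170 L = 1,903,000 mg = 1903 g.
Product at 70.1% available chlorine: 1903 / 0.701 = 2715 g.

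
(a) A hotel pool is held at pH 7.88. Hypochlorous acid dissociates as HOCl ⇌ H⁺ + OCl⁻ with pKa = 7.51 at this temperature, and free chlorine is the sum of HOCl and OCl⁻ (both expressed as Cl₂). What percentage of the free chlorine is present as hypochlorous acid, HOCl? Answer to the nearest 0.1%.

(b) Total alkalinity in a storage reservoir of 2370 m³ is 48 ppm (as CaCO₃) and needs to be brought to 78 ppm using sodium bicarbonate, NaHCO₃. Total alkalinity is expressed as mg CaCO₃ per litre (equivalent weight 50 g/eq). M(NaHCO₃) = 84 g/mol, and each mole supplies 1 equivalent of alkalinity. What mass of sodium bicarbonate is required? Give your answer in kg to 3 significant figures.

(a) [OCl⁻]/[HOCl] = 10^(pH − pKa) = 10^(7.88 − 7.51) = 10^0.37 = 2.344.
(a) Fraction as HOCl = 1 / (1 + 2.344) = 0.299.

(b) Volume: 2370 m³ = 2,370,000 L.
(b) Alkalinity to add: (78 − 48) = 30 mg/L as CaCO₃ × 2,370,000 L = 71,100 g as CaCO₃.
(b) Equivalents: 71,100 g ÷ 50 g/eq = 1422 eq.
(b) NaHCO₃ supplies 1 eq per mole → 1422 mol.
(b) Mass: 1422 mol × 84 g/mol = 119,400 g.

(a) 29.9%; (b) 119 kg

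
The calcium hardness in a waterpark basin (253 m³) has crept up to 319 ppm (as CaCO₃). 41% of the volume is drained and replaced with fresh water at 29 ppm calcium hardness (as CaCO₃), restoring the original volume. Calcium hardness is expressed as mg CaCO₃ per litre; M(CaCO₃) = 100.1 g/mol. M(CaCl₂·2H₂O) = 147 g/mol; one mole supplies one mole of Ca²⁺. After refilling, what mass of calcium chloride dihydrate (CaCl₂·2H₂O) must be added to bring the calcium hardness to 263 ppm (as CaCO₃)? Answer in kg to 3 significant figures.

Volume: 253 m³ = 253,000 L.
After draining 41% and refilling: 319 × 0.59 + 29 × 0.41 = 200.1 ppm.
Deficit to target: 263 − 200.1 = 62.9 mg/L.
As CaCO₃: 62.9 mg/L × 253,000 L = 15,910 g; ÷ 100.1 = 159 mol Ca²⁺.
Mass: 159 × 147 = 23,370 g.

23.4 kg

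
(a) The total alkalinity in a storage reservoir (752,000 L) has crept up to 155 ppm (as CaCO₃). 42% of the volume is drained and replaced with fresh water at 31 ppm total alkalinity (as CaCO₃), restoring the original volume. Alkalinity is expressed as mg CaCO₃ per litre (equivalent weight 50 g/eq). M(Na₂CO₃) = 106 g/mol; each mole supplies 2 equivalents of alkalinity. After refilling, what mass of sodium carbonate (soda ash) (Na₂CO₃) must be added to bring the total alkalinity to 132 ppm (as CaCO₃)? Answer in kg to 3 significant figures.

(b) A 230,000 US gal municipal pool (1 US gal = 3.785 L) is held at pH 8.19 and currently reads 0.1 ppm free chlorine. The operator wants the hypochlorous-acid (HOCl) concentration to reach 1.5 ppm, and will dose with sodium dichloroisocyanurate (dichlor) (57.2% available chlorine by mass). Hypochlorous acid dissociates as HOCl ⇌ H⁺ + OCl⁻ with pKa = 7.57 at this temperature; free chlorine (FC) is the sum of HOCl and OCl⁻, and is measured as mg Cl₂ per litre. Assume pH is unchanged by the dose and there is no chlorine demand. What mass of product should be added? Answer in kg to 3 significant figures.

(a) After draining 42% and refilling: 155 × 0.58 + 31 × 0.42 = 102.92 ppm.
(a) Deficit to target: 132 − 102.92 = 29.08 mg/L.
(a) As CaCO₃: 29.08 mg/L × 752,000 L = 21,870 g; ÷ 50 g/eq ÷ 2 = 218.7 mol Na₂CO₃.
(a) Mass: 218.7 × 106 = 23,180 g.

(b) Volume: 230,000 US gal × 3.785 L/gal = 870,550 L.
(b) [OCl⁻]/[HOCl] = 10^(pH − pKa) = 10^(8.19 − 7.57) = 4.169; fraction as HOCl = 1/(1 + 4.169) = 0.1935.
(b) Free chlorine required for 1.5 ppm HOCl: 1.5 / 0.1935 = 7.753 ppm.
(b) FC to add: 7.753 − 0.1 = 7.653 mg/L as Cl₂.
(b) Cl₂ equivalent: 7.653 mg/L × 870,550 L = 6662 g.
(b) Product at 57.2% available Cl: 6662 / 0.572 = 11,650 g.

(a) 23.2 kg; (b) 11.6 kg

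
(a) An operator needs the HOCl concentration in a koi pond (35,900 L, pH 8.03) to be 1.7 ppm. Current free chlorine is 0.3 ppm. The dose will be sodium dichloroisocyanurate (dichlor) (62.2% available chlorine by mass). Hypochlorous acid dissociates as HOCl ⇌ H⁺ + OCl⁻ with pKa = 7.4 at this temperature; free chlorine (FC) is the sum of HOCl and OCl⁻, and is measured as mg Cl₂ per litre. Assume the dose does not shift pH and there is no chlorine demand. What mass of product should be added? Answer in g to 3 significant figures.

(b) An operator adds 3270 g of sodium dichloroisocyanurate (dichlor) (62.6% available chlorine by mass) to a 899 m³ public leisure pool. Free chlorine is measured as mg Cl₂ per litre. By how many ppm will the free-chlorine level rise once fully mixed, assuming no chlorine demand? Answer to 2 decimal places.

(a) 499 g; (b) 2.28 ppm

(a) [OCl⁻]/[HOCl] = 10^(pH − pKa) = 10^(8.03 − 7.4) = 4.266; fraction as HOCl = 1/(1 + 4.266) = 0.1899.
(a) Free chlorine required for 1.7 ppm HOCl: 1.7 / 0.1899 = 8.952 ppm.
(a) FC to add: 8.952 − 0.3 = 8.652 mg/L as Cl₂.
(a) Cl₂ equivalent: 8.652 mg/L × 35,900 L = 310.6 g.
(a) Product at 62.2% available Cl: 310.6 / 0.622 = 499.4 g.

(b) Volume: 899 m³ = 899,000 L.
(b) Available chlorine delivered: 3270 g × 0.626 = 2047 g as Cl₂.
(b) Concentration rise: 2047 g / 899,000 L = 2.277 mg/L = 2.28 ppm.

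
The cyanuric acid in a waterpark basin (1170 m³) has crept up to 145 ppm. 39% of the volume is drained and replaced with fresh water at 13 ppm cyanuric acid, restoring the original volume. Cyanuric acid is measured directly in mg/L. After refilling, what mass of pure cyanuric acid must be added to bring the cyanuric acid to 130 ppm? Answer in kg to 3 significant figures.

42.7 kg

Volume: 1170 m³ = 1,170,000 L.
After draining 39% and refilling: 145 × 0.61 + 13 × 0.39 = 93.52 ppm.
Deficit to target: 130 − 93.52 = 36.48 mg/L.
Mass: 36.48 mg/L × 1,170,000 L = 42,680 g cyanuric acid.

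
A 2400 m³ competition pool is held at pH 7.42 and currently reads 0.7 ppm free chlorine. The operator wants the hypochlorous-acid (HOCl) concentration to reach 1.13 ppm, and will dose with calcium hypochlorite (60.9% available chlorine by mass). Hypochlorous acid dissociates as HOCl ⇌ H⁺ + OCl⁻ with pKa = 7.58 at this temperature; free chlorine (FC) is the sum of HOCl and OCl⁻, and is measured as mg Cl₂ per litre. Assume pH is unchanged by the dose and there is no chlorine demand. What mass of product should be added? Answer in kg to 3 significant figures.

Volume: 2400 m³ = 2,400,000 L.
[OCl⁻]/[HOCl] = 10^(pH − pKa) = 10^(7.42 − 7.58) = 0.6918; fraction as HOCl = 1/(1 + 0.6918) = 0.5911.
Free chlorine required for 1.13 ppm HOCl: 1.13 / 0.5911 = 1.912 ppm.
FC to add: 1.912 − 0.7 = 1.212 mg/L as Cl₂.
Cl₂ equivalent: 1.212 mg/L × 2,400,000 L = 2908 g.
Product at 60.9% available Cl: 2908 / 0.609 = 4775 g.

4.78 kg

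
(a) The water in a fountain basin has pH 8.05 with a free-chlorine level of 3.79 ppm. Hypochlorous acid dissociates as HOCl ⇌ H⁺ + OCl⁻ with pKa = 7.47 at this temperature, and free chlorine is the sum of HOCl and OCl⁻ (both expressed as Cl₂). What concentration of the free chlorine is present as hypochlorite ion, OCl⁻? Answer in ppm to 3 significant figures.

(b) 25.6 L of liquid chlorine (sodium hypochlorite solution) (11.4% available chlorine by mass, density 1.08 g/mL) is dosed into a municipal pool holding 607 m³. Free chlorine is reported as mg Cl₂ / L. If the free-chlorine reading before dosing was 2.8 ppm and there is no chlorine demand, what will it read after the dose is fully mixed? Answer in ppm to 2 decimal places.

(a) 3.00 ppm; (b) 7.99 ppm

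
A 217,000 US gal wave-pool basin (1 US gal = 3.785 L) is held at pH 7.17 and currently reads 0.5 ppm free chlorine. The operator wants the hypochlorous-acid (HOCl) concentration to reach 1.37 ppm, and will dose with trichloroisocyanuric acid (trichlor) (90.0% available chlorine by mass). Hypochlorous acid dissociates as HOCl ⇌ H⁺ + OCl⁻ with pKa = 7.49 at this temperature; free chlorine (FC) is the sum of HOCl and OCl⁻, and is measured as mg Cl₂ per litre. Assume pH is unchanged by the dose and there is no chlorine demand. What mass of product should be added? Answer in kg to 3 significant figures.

1.39 kg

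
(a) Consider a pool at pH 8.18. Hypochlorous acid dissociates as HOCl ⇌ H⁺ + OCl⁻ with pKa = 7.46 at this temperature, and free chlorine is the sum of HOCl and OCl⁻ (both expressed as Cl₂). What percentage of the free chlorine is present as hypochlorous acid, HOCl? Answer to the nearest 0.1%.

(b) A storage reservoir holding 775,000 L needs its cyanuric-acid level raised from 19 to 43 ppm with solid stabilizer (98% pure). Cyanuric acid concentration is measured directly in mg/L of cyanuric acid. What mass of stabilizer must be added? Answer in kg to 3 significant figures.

(a) 16.0%; (b) 19.0 kg

(a) [OCl⁻]/[HOCl] = 10^(pH − pKa) = 10^(8.18 − 7.46) = 10^0.72 = 5.248.
(a) Fraction as HOCl = 1 / (1 + 5.248) = 0.16.

(b) CYA to add: (43 − 19) = 24 mg/L × 775,000 L = 18,600 g cyanuric acid.
(b) At 98% purity: 18,600 / 0.98 = 18,980 g product.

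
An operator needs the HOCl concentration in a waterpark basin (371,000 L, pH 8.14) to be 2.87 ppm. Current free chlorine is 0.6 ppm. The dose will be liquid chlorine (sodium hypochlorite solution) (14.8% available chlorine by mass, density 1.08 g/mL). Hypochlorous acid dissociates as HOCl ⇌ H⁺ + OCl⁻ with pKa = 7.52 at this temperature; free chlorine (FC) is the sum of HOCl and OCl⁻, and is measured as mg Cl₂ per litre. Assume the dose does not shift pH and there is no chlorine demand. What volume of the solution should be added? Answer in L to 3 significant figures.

33.0 L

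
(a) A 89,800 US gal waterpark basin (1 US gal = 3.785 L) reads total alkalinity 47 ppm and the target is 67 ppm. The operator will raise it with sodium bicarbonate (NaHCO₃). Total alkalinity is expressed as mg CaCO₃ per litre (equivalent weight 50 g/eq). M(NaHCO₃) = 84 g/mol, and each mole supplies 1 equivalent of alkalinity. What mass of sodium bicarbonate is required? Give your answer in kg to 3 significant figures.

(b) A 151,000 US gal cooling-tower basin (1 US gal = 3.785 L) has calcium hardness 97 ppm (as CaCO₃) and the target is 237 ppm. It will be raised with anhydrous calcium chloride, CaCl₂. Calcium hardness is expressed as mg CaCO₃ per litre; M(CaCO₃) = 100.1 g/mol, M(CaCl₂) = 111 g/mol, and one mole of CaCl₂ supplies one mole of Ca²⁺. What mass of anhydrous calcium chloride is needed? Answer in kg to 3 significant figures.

(a) Volume: 89,800 US gal × 3.785 L/gal = 339,893 L.
(a) Alkalinity to add: (67 − 47) = 20 mg/L as CaCO₃ × 339,893 L = 6798 g as CaCO₃.
(a) Equivalents: 6798 g ÷ 50 g/eq = 136 eq.
(a) NaHCO₃ supplies 1 eq per mole → 136 mol.
(a) Mass: 136 mol × 84 g/mol = 11,420 g.

(b) Volume: 151,000 US gal × 3.785 L/gal = 571,535 L.
(b) Hardness to add: (237 − 97) = 140 mg/L as CaCO₃ × 571,535 L = 80,010 g as CaCO₃.
(b) Moles of Ca²⁺ (1 mol Ca²⁺ ≡ 1 mol CaCO₃): 80,010 / 100.1 g/mol = 799.3 mol.
(b) Mass of CaCl₂: 799.3 × 111 = 88,730 g.

(a) 11.4 kg; (b) 88.7 kg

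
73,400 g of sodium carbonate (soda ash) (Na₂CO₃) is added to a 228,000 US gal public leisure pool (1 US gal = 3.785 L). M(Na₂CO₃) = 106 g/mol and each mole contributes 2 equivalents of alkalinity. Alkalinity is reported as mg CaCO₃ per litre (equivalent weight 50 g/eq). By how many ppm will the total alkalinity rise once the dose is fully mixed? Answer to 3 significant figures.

Volume: 228,000 US gal × 3.785 L/gal = 862,980 L.
Moles of Na₂CO₃: 73,400 g ÷ 106 g/mol = 692.5 mol → 1385 eq of alkalinity.
As CaCO₃: 1385 eq × 50 g/eq = 69,250 g.
Rise: 69,250 g / 862,980 L × 1000 = 80.24 mg/L.

80.2 ppm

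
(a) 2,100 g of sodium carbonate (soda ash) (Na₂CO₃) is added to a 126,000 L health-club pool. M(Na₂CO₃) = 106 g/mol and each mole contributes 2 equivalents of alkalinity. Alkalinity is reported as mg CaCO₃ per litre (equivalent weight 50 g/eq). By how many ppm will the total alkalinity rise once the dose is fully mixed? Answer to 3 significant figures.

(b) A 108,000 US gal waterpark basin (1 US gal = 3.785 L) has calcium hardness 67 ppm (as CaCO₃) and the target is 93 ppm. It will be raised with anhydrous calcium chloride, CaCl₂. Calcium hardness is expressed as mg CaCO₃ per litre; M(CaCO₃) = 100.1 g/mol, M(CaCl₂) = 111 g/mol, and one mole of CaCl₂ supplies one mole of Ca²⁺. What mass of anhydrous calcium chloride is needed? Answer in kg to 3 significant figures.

(a) 15.7 ppm; (b) 11.8 kg

(a) Moles of Na₂CO₃: 2,100 g ÷ 106 g/mol = 19.81 mol → 39.62 eq of alkalinity.
(a) As CaCO₃: 39.62 eq × 50 g/eq = 1981 g.
(a) Rise: 1981 g / 126,000 L × 1000 = 15.72 mg/L.

(b) Volume: 108,000 US gal × 3.785 L/gal = 408,780 L.
(b) Hardness to add: (93 − 67) = 26 mg/L as CaCO₃ × 408,780 L = 10,630 g as CaCO₃.
(b) Moles of Ca²⁺ (1 mol Ca²⁺ ≡ 1 mol CaCO₃): 10,630 / 100.1 g/mol = 106.2 mol.
(b) Mass of CaCl₂: 106.2 × 111 = 11,790 g.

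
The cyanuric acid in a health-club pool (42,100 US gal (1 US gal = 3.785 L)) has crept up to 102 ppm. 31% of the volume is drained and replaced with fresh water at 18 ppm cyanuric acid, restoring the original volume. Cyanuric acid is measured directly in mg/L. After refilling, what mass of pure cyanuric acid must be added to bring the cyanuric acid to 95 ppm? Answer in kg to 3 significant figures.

Volume: 42,100 US gal × 3.785 L/gal = 159,348 L.
After draining 31% and refilling: 102 × 0.69 + 18 × 0.31 = 75.96 ppm.
Deficit to target: 95 − 75.96 = 19.04 mg/L.
Mass: 19.04 mg/L × 159,348 L = 3034 g cyanuric acid.

3.03 kg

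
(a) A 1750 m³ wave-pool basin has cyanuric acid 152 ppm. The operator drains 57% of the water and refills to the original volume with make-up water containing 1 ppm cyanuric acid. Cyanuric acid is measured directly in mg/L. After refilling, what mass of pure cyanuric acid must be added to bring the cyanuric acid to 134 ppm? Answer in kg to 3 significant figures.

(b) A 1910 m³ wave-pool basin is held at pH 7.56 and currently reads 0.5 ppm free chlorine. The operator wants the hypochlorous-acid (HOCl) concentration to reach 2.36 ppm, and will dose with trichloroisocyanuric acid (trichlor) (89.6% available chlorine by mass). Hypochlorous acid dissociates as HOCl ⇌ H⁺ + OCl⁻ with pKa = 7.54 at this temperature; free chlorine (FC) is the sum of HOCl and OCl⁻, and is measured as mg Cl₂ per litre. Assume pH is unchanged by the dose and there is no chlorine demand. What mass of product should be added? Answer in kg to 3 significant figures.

(a) Volume: 1750 m³ = 1,750,000 L.
(a) After draining 57% and refilling: 152 × 0.43 + 1 × 0.57 = 65.93 ppm.
(a) Deficit to target: 134 − 65.93 = 68.07 mg/L.
(a) Mass: 68.07 mg/L × 1,750,000 L = 119,100 g cyanuric acid.

(b) Volume: 1910 m³ = 1,910,000 L.
(b) [OCl⁻]/[HOCl] = 10^(pH − pKa) = 10^(7.56 − 7.54) = 1.047; fraction as HOCl = 1/(1 + 1.047) = 0.4885.
(b) Free chlorine required for 2.36 ppm HOCl: 2.36 / 0.4885 = 4.831 ppm.
(b) FC to add: 4.831 − 0.5 = 4.331 mg/L as Cl₂.
(b) Cl₂ equivalent: 4.331 mg/L × 1,910,000 L = 8273 g.
(b) Product at 89.6% available Cl: 8273 / 0.896 = 9233 g.

(a) 119 kg; (b) 9.23 kg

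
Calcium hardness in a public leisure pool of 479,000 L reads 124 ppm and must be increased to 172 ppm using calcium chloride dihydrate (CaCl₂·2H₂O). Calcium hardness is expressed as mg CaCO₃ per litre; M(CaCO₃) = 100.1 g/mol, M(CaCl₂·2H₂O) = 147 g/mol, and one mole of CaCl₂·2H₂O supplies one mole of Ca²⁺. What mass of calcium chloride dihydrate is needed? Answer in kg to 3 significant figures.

33.8 kg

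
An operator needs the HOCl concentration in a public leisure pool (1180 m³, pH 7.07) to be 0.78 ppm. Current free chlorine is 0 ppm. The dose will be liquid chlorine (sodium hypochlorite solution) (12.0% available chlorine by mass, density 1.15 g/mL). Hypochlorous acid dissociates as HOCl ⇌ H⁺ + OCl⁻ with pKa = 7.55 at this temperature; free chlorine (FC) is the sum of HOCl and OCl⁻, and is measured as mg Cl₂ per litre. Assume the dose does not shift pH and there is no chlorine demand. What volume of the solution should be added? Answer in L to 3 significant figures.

8.88 L

Volume: 1180 m³ = 1,180,000 L.
[OCl⁻]/[HOCl] = 10^(pH − pKa) = 10^(7.07 − 7.55) = 0.3311; fraction as HOCl = 1/(1 + 0.3311) = 0.7512.
Free chlorine required for 0.78 ppm HOCl: 0.78 / 0.7512 = 1.038 ppm.
FC to add: 1.038 − 0 = 1.038 mg/L as Cl₂.
Cl₂ equivalent: 1.038 mg/L × 1,180,000 L = 1225 g.
Product at 12.0% available Cl: 1225 / 0.12 = 10,210 g.
Volume: 10,210 g ÷ 1.15 g/mL = 8878 mL.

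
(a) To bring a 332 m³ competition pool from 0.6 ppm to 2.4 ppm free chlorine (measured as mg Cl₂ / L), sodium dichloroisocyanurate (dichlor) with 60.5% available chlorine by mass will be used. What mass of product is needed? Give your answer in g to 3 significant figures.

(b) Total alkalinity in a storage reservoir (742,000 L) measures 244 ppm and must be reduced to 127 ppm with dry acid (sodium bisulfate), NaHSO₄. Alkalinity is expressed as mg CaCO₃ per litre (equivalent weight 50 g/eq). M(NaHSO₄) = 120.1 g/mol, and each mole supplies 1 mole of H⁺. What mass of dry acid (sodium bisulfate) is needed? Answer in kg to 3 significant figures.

(a) Volume: 332 m³ = 332,000 L.
(a) Chlorine deficit: 2.4 − 0.6 = 1.8 ppm = 1.8 mg/L as Cl₂.
(a) Cl₂ equivalent needed: 1.8 mg/L × 332,000 L = 597,600 mg = 597.6 g.
(a) Product at 60.5% available chlorine: 597.6 / 0.605 = 987.8 g.

(b) Alkalinity to neutralize: (244 − 127) = 117 mg/L as CaCO₃ × 742,000 L = 86,810 g as CaCO₃.
(b) Equivalents of H⁺ required: 86,810 ÷ 50 g/eq = 1736 eq = 1736 mol NaHSO₄.
(b) Mass of NaHSO₄: 1736 × 120.1 = 208,500 g.

(a) 988 g; (b) 209 kg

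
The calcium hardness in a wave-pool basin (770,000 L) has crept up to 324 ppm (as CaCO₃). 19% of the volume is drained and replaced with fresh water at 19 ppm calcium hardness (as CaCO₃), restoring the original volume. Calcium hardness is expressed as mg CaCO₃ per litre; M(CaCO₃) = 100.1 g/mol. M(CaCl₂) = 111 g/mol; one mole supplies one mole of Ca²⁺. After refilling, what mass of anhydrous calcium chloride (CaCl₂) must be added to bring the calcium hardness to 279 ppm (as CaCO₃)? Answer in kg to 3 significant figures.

After draining 19% and refilling: 324 × 0.81 + 19 × 0.19 = 266.05 ppm.
Deficit to target: 279 − 266.05 = 12.95 mg/L.
As CaCO₃: 12.95 mg/L × 770,000 L = 9971 g; ÷ 100.1 = 99.62 mol Ca²⁺.
Mass: 99.62 × 111 = 11,060 g.

11.1 kg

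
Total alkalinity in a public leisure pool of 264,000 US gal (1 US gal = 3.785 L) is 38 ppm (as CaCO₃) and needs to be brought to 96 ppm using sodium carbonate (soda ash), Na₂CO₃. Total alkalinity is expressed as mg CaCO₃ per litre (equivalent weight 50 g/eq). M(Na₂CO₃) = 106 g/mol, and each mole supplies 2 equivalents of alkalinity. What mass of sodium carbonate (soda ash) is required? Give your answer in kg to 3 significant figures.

61.4 kg

Volume: 264,000 US gal × 3.785 L/gal = 999,240 L.
Alkalinity to add: (96 − 38) = 58 mg/L as CaCO₃ × 999,240 L = 57,960 g as CaCO₃.
Equivalents: 57,960 g ÷ 50 g/eq = 1159 eq.
Each mole of Na₂CO₃ supplies 2 eq, so 1159 / 2 = 579.6 mol.
Mass: 579.6 mol × 106 g/mol = 61,430 g.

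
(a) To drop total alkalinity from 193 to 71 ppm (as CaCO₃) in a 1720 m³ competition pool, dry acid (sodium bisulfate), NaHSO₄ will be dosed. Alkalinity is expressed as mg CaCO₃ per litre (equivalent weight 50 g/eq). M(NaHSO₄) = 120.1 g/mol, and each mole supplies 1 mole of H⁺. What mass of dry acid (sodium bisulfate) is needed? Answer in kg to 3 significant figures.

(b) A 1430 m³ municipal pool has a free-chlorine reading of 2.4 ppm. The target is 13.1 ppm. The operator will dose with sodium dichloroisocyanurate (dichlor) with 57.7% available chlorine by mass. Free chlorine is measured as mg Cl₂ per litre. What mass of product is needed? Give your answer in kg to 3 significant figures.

(a) Volume: 1720 m³ = 1,720,000 L.
(a) Alkalinity to neutralize: (193 − 71) = 122 mg/L as CaCO₃ × 1,720,000 L = 209,800 g as CaCO₃.
(a) Equivalents of H⁺ required: 209,800 ÷ 50 g/eq = 4197 eq = 4197 mol NaHSO₄.
(a) Mass of NaHSO₄: 4197 × 120.1 = 504,000 g.

(b) Volume: 1430 m³ = 1,430,000 L.
(b) Chlorine deficit: 13.1 − 2.4 = 10.7 ppm = 10.7 mg/L as Cl₂.
(b) Cl₂ equivalent needed: 10.7 mg/L × 1,430,000 L = 15,300,000 mg = 15,300 g.
(b) Product at 57.7% available chlorine: 15,300 / 0.577 = 26,520 g.

(a) 504 kg; (b) 26.5 kg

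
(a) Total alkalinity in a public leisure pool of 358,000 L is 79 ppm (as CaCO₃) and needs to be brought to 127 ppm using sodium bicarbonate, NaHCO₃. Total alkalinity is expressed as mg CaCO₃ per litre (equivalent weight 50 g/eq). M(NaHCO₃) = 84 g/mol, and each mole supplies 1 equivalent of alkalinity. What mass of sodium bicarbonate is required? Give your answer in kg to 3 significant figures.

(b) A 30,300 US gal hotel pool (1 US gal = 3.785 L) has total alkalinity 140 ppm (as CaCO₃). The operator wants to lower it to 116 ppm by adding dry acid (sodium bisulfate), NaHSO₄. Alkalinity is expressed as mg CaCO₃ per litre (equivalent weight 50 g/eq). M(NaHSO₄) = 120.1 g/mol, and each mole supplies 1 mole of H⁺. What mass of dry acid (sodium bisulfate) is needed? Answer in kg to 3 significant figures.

(a) 28.9 kg; (b) 6.61 kg

(a) Alkalinity to add: (127 − 79) = 48 mg/L as CaCO₃ × 358,000 L = 17,180 g as CaCO₃.
(a) Equivalents: 17,180 g ÷ 50 g/eq = 343.7 eq.
(a) NaHCO₃ supplies 1 eq per mole → 343.7 mol.
(a) Mass: 343.7 mol × 84 g/mol = 28,870 g.

(b) Volume: 30,300 US gal × 3.785 L/gal = 114,686 L.
(b) Alkalinity to neutralize: (140 − 116) = 24 mg/L as CaCO₃ × 114,686 L = 2752 g as CaCO₃.
(b) Equivalents of H⁺ required: 2752 ÷ 50 g/eq = 55.05 eq = 55.05 mol NaHSO₄.
(b) Mass of NaHSO₄: 55.05 × 120.1 = 6611 g.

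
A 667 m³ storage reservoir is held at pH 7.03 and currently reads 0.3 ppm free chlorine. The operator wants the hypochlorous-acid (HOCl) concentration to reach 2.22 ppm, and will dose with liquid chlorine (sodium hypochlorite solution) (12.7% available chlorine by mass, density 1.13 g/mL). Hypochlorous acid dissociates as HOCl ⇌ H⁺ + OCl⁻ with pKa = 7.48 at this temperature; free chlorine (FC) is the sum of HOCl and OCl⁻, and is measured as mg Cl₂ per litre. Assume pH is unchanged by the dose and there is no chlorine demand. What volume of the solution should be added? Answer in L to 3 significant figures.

12.6 L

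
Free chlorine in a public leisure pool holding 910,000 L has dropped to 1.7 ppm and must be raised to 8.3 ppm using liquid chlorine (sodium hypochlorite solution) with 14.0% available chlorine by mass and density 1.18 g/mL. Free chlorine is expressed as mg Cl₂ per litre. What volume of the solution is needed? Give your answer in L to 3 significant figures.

Chlorine deficit: 8.3 − 1.7 = 6.6 ppm = 6.6 mg/L as Cl₂.
Cl₂ equivalent needed: 6.6 mg/L × 910,000 L = 6,006,000 mg = 6006 g.
Product at 14.0% available chlorine: 6006 / 0.14 = 42,900 g.
Volume at density 1.18 g/mL: 42,900 g ÷ 1.18 g/mL = 36,360 mL.

36.4 L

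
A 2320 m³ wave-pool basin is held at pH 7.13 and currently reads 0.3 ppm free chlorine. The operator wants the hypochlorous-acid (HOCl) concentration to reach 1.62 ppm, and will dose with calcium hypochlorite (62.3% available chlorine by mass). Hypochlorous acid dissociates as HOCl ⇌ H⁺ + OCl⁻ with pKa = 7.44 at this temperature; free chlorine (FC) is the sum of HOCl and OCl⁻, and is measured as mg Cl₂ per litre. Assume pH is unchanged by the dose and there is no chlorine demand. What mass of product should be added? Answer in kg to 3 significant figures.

7.87 kg

Volume: 2320 m³ = 2,320,000 L.
[OCl⁻]/[HOCl] = 10^(pH − pKa) = 10^(7.13 − 7.44) = 0.4898; fraction as HOCl = 1/(1 + 0.4898) = 0.6712.
Free chlorine required for 1.62 ppm HOCl: 1.62 / 0.6712 = 2.413 ppm.
FC to add: 2.413 − 0.3 = 2.113 mg/L as Cl₂.
Cl₂ equivalent: 2.113 mg/L × 2,320,000 L = 4903 g.
Product at 62.3% available Cl: 4903 / 0.623 = 7870 g.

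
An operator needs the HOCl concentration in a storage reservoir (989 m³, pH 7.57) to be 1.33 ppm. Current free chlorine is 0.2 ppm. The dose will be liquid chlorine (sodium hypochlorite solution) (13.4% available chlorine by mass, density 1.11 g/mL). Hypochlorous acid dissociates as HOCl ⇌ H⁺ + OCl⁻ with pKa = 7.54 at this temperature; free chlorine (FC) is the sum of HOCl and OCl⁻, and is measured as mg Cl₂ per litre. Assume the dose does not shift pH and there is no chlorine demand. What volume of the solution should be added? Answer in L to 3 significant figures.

17.0 L

Volume: 989 m³ = 989,000 L.
[OCl⁻]/[HOCl] = 10^(pH − pKa) = 10^(7.57 − 7.54) = 1.072; fraction as HOCl = 1/(1 + 1.072) = 0.4827.
Free chlorine required for 1.33 ppm HOCl: 1.33 / 0.4827 = 2.755 ppm.
FC to add: 2.755 − 0.2 = 2.555 mg/L as Cl₂.
Cl₂ equivalent: 2.555 mg/L × 989,000 L = 2527 g.
Product at 13.4% available Cl: 2527 / 0.134 = 18,860 g.
Volume: 18,860 g ÷ 1.11 g/mL = 16,990 mL.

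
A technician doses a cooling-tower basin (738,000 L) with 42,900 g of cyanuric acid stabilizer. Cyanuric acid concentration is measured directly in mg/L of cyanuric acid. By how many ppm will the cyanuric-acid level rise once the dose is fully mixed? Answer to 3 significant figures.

58.1 ppm

Rise: 42,900 g / 738,000 L × 1000 = 58.13 mg/L.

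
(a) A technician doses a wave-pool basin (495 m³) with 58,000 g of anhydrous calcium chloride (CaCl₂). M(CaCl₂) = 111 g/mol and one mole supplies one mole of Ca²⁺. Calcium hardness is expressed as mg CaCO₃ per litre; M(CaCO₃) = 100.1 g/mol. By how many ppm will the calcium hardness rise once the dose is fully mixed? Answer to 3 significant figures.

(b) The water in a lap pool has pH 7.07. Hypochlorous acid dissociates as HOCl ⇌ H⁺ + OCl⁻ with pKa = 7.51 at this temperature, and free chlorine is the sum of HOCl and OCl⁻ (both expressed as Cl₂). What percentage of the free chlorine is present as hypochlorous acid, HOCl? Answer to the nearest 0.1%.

(a) Volume: 495 m³ = 495,000 L.
(a) Moles of Ca²⁺: 58,000 g ÷ 111 g/mol = 522.5 mol.
(a) As CaCO₃: 522.5 mol × 100.1 g/mol = 52,300 g.
(a) Rise: 52,300 g / 495,000 L × 1000 = 105.7 mg/L.

(b) [OCl⁻]/[HOCl] = 10^(pH − pKa) = 10^(7.07 − 7.51) = 10^-0.44 = 0.3631.
(b) Fraction as HOCl = 1 / (1 + 0.3631) = 0.7336.

(a) 106 ppm; (b) 73.4%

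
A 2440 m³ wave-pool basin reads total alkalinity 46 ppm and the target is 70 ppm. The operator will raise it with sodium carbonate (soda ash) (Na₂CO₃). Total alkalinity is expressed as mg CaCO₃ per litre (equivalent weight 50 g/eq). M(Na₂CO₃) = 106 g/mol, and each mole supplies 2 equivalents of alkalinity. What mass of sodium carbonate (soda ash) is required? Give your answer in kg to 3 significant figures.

62.1 kg

Volume: 2440 m³ = 2,440,000 L.
Alkalinity to add: (70 − 46) = 24 mg/L as CaCO₃ × 2,440,000 L = 58,560 g as CaCO₃.
Equivalents: 58,560 g ÷ 50 g/eq = 1171 eq.
Each mole of Na₂CO₃ supplies 2 eq, so 1171 / 2 = 585.6 mol.
Mass: 585.6 mol × 106 g/mol = 62,070 g.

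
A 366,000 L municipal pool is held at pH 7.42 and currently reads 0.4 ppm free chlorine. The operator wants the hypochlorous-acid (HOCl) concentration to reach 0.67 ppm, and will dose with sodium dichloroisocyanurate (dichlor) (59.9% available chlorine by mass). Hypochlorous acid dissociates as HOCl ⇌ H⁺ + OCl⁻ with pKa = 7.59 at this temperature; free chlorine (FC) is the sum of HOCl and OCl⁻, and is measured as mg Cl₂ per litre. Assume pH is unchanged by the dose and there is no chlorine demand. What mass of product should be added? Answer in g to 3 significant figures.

[OCl⁻]/[HOCl] = 10^(pH − pKa) = 10^(7.42 − 7.59) = 0.6761; fraction as HOCl = 1/(1 + 0.6761) = 0.5966.
Free chlorine required for 0.67 ppm HOCl: 0.67 / 0.5966 = 1.123 ppm.
FC to add: 1.123 − 0.4 = 0.723 mg/L as Cl₂.
Cl₂ equivalent: 0.723 mg/L × 366,000 L = 264.6 g.
Product at 59.9% available Cl: 264.6 / 0.599 = 441.8 g.

442 g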